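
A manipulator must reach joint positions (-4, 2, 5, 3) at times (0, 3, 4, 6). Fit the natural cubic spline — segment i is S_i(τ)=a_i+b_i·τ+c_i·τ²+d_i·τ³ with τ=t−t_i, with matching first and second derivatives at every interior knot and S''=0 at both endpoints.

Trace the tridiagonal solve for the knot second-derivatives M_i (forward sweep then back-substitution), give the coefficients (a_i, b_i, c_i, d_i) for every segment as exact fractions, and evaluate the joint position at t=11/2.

  seg 0: a=-4 b=64/47 c=0 d=10/141
  seg 1: a=2 b=154/47 c=30/47 d=-43/47
  seg 2: a=5 b=85/47 c=-99/47 d=33/94
S(11/2) = 3127/752

Δ: Δ0=2, Δ1=3, Δ2=-1
row 1: diag=8, rhs=6; c'=1/8, d'=3/4
row 2: denom=6−1·1/8=47/8; d'=(-24−1·3/4)/(47/8)=-198/47
back: M2=-198/47
back: M1=3/4−1/8·-198/47=60/47
M: M0=0, M1=60/47, M2=-198/47, M3=0
seg 0: a=-4, c=M0/2=0, d=(M1−M0)/(6·3)=10/141, b=Δ0−h0·(2M0+M1)/6=64/47
seg 1: a=2, c=M1/2=30/47, d=(M2−M1)/(6·1)=-43/47, b=Δ1−h1·(2M1+M2)/6=154/47
seg 2: a=5, c=M2/2=-99/47, d=(M3−M2)/(6·2)=33/94, b=Δ2−h2·(2M2+M3)/6=85/47
t_q=11/2 → seg 2, τ=3/2; S=5+85/47·τ+-99/47·τ²+33/94·τ³=3127/752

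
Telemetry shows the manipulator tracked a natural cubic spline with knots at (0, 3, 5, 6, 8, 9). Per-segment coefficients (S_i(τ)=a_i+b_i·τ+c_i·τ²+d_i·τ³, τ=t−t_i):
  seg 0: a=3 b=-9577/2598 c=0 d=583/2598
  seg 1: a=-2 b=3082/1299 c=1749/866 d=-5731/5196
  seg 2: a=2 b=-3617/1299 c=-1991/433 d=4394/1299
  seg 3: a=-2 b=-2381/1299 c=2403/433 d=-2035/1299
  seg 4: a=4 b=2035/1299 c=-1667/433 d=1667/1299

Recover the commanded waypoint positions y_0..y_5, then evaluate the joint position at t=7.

y_0 = S_0(0) = a_0 = 3
y_1 = S_1(0) = a_1 = -2
y_2 = S_2(0) = a_2 = 2
y_3 = S_3(0) = a_3 = -2
y_4 = S_4(0) = a_4 = 4
y_5 = S_4(1) = 3
t_q=7 is in segment 3 (τ=1); S_3(τ)=65/433

y_0=3 y_1=-2 y_2=2 y_3=-2 y_4=4 y_5=3
S(7) = 65/433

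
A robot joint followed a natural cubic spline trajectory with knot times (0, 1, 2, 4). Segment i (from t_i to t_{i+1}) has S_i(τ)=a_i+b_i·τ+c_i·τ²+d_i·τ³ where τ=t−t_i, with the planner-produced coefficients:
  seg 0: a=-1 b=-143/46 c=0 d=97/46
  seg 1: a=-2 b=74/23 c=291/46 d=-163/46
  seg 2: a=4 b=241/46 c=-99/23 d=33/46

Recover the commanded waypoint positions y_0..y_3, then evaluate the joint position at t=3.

y_0 = S_0(0) = a_0 = -1
y_1 = S_1(0) = a_1 = -2
y_2 = S_2(0) = a_2 = 4
y_3 = S_2(2) = 3
t_q=3 is in segment 2 (τ=1); S_2(τ)=130/23

y_0=-1 y_1=-2 y_2=4 y_3=3
S(3) = 130/23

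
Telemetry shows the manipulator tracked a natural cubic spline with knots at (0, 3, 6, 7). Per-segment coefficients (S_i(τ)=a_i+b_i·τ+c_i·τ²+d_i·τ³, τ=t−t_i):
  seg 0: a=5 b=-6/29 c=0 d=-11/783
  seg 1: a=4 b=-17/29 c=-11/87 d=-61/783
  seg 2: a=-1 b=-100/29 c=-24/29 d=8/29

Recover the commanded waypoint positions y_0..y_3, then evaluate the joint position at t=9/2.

y_0 = S_0(0) = a_0 = 5
y_1 = S_1(0) = a_1 = 4
y_2 = S_2(0) = a_2 = -1
y_3 = S_2(1) = -5
t_q=9/2 is in segment 1 (τ=3/2); S_1(τ)=597/232

y_0=5 y_1=4 y_2=-1 y_3=-5
S(9/2) = 597/232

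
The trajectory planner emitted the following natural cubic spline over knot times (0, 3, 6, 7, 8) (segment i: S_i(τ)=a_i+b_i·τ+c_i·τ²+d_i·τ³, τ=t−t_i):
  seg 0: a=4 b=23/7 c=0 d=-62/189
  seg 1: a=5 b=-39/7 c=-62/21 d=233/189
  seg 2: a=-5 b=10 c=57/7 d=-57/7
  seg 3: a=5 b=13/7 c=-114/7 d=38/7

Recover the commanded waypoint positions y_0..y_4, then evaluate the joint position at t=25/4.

y_0=4 y_1=5 y_2=-5 y_3=5 y_4=-4
S(25/4) = -949/448

y_0 = S_0(0) = a_0 = 4
y_1 = S_1(0) = a_1 = 5
y_2 = S_2(0) = a_2 = -5
y_3 = S_3(0) = a_3 = 5
y_4 = S_3(1) = -4
t_q=25/4 is in segment 2 (τ=1/4); S_2(τ)=-949/448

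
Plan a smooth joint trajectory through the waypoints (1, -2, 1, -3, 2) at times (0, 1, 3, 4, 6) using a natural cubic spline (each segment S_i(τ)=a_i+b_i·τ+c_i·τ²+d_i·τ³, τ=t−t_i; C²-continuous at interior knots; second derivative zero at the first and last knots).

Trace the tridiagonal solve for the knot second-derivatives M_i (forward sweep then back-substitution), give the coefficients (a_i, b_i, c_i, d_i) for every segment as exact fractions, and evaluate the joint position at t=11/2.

Δ: Δ0=-3, Δ1=3/2, Δ2=-4, Δ3=5/2
row 1: diag=6, rhs=27; c'=1/3, d'=9/2
row 2: denom=6−2·1/3=16/3; d'=(-33−2·9/2)/(16/3)=-63/8
row 3: denom=6−1·3/16=93/16; d'=(39−1·-63/8)/(93/16)=250/31
back: M3=250/31
back: M2=-63/8−3/16·250/31=-291/31
back: M1=9/2−1/3·-291/31=473/62
M: M0=0, M1=473/62, M2=-291/31, M3=250/31, M4=0
seg 0: a=1, c=M0/2=0, d=(M1−M0)/(6·1)=473/372, b=Δ0−h0·(2M0+M1)/6=-1589/372
seg 1: a=-2, c=M1/2=473/124, d=(M2−M1)/(6·2)=-1055/744, b=Δ1−h1·(2M1+M2)/6=-85/186
seg 2: a=1, c=M2/2=-291/62, d=(M3−M2)/(6·1)=541/186, b=Δ2−h2·(2M2+M3)/6=-206/93
seg 3: a=-3, c=M3/2=125/31, d=(M4−M3)/(6·2)=-125/186, b=Δ3−h3·(2M3+M4)/6=-535/186
t_q=11/2 → seg 3, τ=3/2; S=-3+-535/186·τ+125/31·τ²+-125/186·τ³=-253/496

  seg 0: a=1 b=-1589/372 c=0 d=473/372
  seg 1: a=-2 b=-85/186 c=473/124 d=-1055/744
  seg 2: a=1 b=-206/93 c=-291/62 d=541/186
  seg 3: a=-3 b=-535/186 c=125/31 d=-125/186
S(11/2) = -253/496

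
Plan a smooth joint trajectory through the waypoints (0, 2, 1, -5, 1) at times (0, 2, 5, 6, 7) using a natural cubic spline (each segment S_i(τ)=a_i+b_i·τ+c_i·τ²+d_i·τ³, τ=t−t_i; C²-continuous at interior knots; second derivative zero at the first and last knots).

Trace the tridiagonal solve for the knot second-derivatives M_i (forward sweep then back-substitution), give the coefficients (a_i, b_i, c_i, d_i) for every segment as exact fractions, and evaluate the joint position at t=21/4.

  seg 0: a=0 b=223/411 c=0 d=47/411
  seg 1: a=2 b=787/411 c=94/137 d=-590/1233
  seg 2: a=1 b=-2831/411 c=-496/137 d=1853/411
  seg 3: a=-5 b=-248/411 c=1357/137 d=-1357/411
S(21/4) = -7697/8768

Δ: Δ0=1, Δ1=-1/3, Δ2=-6, Δ3=6
row 1: diag=10, rhs=-8; c'=3/10, d'=-4/5
row 2: denom=8−3·3/10=71/10; d'=(-34−3·-4/5)/(71/10)=-316/71
row 3: denom=4−1·10/71=274/71; d'=(72−1·-316/71)/(274/71)=2714/137
back: M3=2714/137
back: M2=-316/71−10/71·2714/137=-992/137
back: M1=-4/5−3/10·-992/137=188/137
M: M0=0, M1=188/137, M2=-992/137, M3=2714/137, M4=0
seg 0: a=0, c=M0/2=0, d=(M1−M0)/(6·2)=47/411, b=Δ0−h0·(2M0+M1)/6=223/411
seg 1: a=2, c=M1/2=94/137, d=(M2−M1)/(6·3)=-590/1233, b=Δ1−h1·(2M1+M2)/6=787/411
seg 2: a=1, c=M2/2=-496/137, d=(M3−M2)/(6·1)=1853/411, b=Δ2−h2·(2M2+M3)/6=-2831/411
seg 3: a=-5, c=M3/2=1357/137, d=(M4−M3)/(6·1)=-1357/411, b=Δ3−h3·(2M3+M4)/6=-248/411
t_q=21/4 → seg 2, τ=1/4; S=1+-2831/411·τ+-496/137·τ²+1853/411·τ³=-7697/8768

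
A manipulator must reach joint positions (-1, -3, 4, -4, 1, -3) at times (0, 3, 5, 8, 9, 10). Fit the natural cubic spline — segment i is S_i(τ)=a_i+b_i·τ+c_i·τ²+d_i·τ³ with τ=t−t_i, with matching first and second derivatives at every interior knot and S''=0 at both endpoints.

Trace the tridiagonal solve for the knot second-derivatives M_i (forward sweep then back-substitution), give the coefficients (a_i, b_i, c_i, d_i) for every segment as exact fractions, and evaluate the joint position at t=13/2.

  seg 0: a=-1 b=-3515/1308 c=0 d=881/3924
  seg 1: a=-3 b=2207/654 c=881/436 d=-2561/2616
  seg 2: a=4 b=-95/327 c=-420/109 d=1001/981
  seg 3: a=-4 b=1354/327 c=581/109 d=-1462/327
  seg 4: a=1 b=454/327 c=-881/109 d=881/327
S(13/2) = -1449/872

Δ: Δ0=-2/3, Δ1=7/2, Δ2=-8/3, Δ3=5, Δ4=-4
row 1: diag=10, rhs=25; c'=1/5, d'=5/2
row 2: denom=10−2·1/5=48/5; d'=(-37−2·5/2)/(48/5)=-35/8
row 3: denom=8−3·5/16=113/16; d'=(46−3·-35/8)/(113/16)=946/113
row 4: denom=4−1·16/113=436/113; d'=(-54−1·946/113)/(436/113)=-1762/109
back: M4=-1762/109
back: M3=946/113−16/113·-1762/109=1162/109
back: M2=-35/8−5/16·1162/109=-840/109
back: M1=5/2−1/5·-840/109=881/218
M: M0=0, M1=881/218, M2=-840/109, M3=1162/109, M4=-1762/109, M5=0
seg 0: a=-1, c=M0/2=0, d=(M1−M0)/(6·3)=881/3924, b=Δ0−h0·(2M0+M1)/6=-3515/1308
seg 1: a=-3, c=M1/2=881/436, d=(M2−M1)/(6·2)=-2561/2616, b=Δ1−h1·(2M1+M2)/6=2207/654
seg 2: a=4, c=M2/2=-420/109, d=(M3−M2)/(6·3)=1001/981, b=Δ2−h2·(2M2+M3)/6=-95/327
seg 3: a=-4, c=M3/2=581/109, d=(M4−M3)/(6·1)=-1462/327, b=Δ3−h3·(2M3+M4)/6=1354/327
seg 4: a=1, c=M4/2=-881/109, d=(M5−M4)/(6·1)=881/327, b=Δ4−h4·(2M4+M5)/6=454/327
t_q=13/2 → seg 2, τ=3/2; S=4+-95/327·τ+-420/109·τ²+1001/981·τ³=-1449/872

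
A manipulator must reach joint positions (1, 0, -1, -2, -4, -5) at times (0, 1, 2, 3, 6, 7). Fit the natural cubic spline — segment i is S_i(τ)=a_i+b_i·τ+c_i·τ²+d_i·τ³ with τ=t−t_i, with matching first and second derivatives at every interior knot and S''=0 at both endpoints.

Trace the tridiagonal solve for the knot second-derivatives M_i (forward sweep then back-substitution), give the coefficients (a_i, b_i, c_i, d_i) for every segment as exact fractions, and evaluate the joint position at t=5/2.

  seg 0: a=1 b=-2390/2379 c=0 d=11/2379
  seg 1: a=0 b=-2357/2379 c=11/793 d=-55/2379
  seg 2: a=-1 b=-2456/2379 c=-44/793 d=209/2379
  seg 3: a=-2 b=-161/183 c=165/793 d=-326/7137
  seg 4: a=-4 b=-2057/2379 c=-161/793 d=161/2379
S(5/2) = -9637/6344

Δ: Δ0=-1, Δ1=-1, Δ2=-1, Δ3=-2/3, Δ4=-1
row 1: diag=4, rhs=0; c'=1/4, d'=0
row 2: denom=4−1·1/4=15/4; d'=(0−1·0)/(15/4)=0
row 3: denom=8−1·4/15=116/15; d'=(2−1·0)/(116/15)=15/58
row 4: denom=8−3·45/116=793/116; d'=(-2−3·15/58)/(793/116)=-322/793
back: M4=-322/793
back: M3=15/58−45/116·-322/793=330/793
back: M2=0−4/15·330/793=-88/793
back: M1=0−1/4·-88/793=22/793
M: M0=0, M1=22/793, M2=-88/793, M3=330/793, M4=-322/793, M5=0
seg 0: a=1, c=M0/2=0, d=(M1−M0)/(6·1)=11/2379, b=Δ0−h0·(2M0+M1)/6=-2390/2379
seg 1: a=0, c=M1/2=11/793, d=(M2−M1)/(6·1)=-55/2379, b=Δ1−h1·(2M1+M2)/6=-2357/2379
seg 2: a=-1, c=M2/2=-44/793, d=(M3−M2)/(6·1)=209/2379, b=Δ2−h2·(2M2+M3)/6=-2456/2379
seg 3: a=-2, c=M3/2=165/793, d=(M4−M3)/(6·3)=-326/7137, b=Δ3−h3·(2M3+M4)/6=-161/183
seg 4: a=-4, c=M4/2=-161/793, d=(M5−M4)/(6·1)=161/2379, b=Δ4−h4·(2M4+M5)/6=-2057/2379
t_q=5/2 → seg 2, τ=1/2; S=-1+-2456/2379·τ+-44/793·τ²+209/2379·τ³=-9637/6344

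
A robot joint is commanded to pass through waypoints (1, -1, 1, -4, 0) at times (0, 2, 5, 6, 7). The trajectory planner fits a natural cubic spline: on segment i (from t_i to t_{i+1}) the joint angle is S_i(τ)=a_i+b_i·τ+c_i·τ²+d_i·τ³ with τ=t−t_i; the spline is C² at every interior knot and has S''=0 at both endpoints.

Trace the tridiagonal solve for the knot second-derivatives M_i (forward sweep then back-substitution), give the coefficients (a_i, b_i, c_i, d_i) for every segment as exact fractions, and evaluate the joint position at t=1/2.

  seg 0: a=1 b=-851/411 c=0 d=110/411
  seg 1: a=-1 b=469/411 c=220/137 d=-725/1233
  seg 2: a=1 b=-2096/411 c=-505/137 d=1556/411
  seg 3: a=-4 b=-458/411 c=1051/137 d=-1051/411
S(1/2) = -1/548

Δ: Δ0=-1, Δ1=2/3, Δ2=-5, Δ3=4
row 1: diag=10, rhs=10; c'=3/10, d'=1
row 2: denom=8−3·3/10=71/10; d'=(-34−3·1)/(71/10)=-370/71
row 3: denom=4−1·10/71=274/71; d'=(54−1·-370/71)/(274/71)=2102/137
back: M3=2102/137
back: M2=-370/71−10/71·2102/137=-1010/137
back: M1=1−3/10·-1010/137=440/137
M: M0=0, M1=440/137, M2=-1010/137, M3=2102/137, M4=0
seg 0: a=1, c=M0/2=0, d=(M1−M0)/(6·2)=110/411, b=Δ0−h0·(2M0+M1)/6=-851/411
seg 1: a=-1, c=M1/2=220/137, d=(M2−M1)/(6·3)=-725/1233, b=Δ1−h1·(2M1+M2)/6=469/411
seg 2: a=1, c=M2/2=-505/137, d=(M3−M2)/(6·1)=1556/411, b=Δ2−h2·(2M2+M3)/6=-2096/411
seg 3: a=-4, c=M3/2=1051/137, d=(M4−M3)/(6·1)=-1051/411, b=Δ3−h3·(2M3+M4)/6=-458/411
t_q=1/2 → seg 0, τ=1/2; S=1+-851/411·τ+0·τ²+110/411·τ³=-1/548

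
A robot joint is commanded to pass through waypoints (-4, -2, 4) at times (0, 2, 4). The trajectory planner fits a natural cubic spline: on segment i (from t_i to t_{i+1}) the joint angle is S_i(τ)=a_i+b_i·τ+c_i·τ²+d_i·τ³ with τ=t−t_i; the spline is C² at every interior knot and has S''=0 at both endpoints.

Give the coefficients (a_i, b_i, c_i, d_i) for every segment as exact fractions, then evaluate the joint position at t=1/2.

  seg 0: a=-4 b=1/2 c=0 d=1/8
  seg 1: a=-2 b=2 c=3/4 d=-1/8
S(1/2) = -239/64

Δ: Δ0=1, Δ1=3
row 1: diag=8, rhs=12; c'=1/4, d'=3/2
back: M1=3/2
M: M0=0, M1=3/2, M2=0
seg 0: a=-4, c=M0/2=0, d=(M1−M0)/(6·2)=1/8, b=Δ0−h0·(2M0+M1)/6=1/2
seg 1: a=-2, c=M1/2=3/4, d=(M2−M1)/(6·2)=-1/8, b=Δ1−h1·(2M1+M2)/6=2
t_q=1/2 → seg 0, τ=1/2; S=-4+1/2·τ+0·τ²+1/8·τ³=-239/64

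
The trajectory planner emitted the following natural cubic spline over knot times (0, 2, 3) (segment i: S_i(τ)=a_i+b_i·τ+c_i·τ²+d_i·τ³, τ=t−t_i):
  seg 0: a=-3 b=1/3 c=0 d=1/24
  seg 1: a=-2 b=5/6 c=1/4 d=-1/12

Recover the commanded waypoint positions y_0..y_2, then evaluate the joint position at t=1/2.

y_0=-3 y_1=-2 y_2=-1
S(1/2) = -181/64

y_0 = S_0(0) = a_0 = -3
y_1 = S_1(0) = a_1 = -2
y_2 = S_1(1) = -1
t_q=1/2 is in segment 0 (τ=1/2); S_0(τ)=-181/64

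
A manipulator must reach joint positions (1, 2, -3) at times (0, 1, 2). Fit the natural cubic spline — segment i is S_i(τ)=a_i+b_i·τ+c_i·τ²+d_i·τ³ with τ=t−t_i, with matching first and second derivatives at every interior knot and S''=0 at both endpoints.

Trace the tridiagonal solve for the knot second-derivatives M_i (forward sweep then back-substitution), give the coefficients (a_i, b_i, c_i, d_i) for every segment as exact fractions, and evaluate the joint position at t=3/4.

Δ: Δ0=1, Δ1=-5
row 1: diag=4, rhs=-36; c'=1/4, d'=-9
back: M1=-9
M: M0=0, M1=-9, M2=0
seg 0: a=1, c=M0/2=0, d=(M1−M0)/(6·1)=-3/2, b=Δ0−h0·(2M0+M1)/6=5/2
seg 1: a=2, c=M1/2=-9/2, d=(M2−M1)/(6·1)=3/2, b=Δ1−h1·(2M1+M2)/6=-2
t_q=3/4 → seg 0, τ=3/4; S=1+5/2·τ+0·τ²+-3/2·τ³=287/128

  seg 0: a=1 b=5/2 c=0 d=-3/2
  seg 1: a=2 b=-2 c=-9/2 d=3/2
S(3/4) = 287/128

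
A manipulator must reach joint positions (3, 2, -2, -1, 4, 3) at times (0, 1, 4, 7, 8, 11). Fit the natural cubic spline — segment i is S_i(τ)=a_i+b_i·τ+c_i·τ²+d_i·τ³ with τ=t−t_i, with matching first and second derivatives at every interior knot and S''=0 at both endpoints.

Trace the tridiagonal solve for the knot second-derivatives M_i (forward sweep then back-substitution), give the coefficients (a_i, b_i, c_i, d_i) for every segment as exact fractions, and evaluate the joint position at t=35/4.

  seg 0: a=3 b=-1582/1635 c=0 d=-53/1635
  seg 1: a=2 b=-1741/1635 c=-53/545 d=38/14715
  seg 2: a=-2 b=-2581/1635 c=-121/1635 d=1163/4905
  seg 3: a=-1 b=1432/327 c=3368/1635 d=-2353/1635
  seg 4: a=4 b=2279/545 c=-3691/1635 d=3691/14715
S(35/4) = 208311/34880

Δ: Δ0=-1, Δ1=-4/3, Δ2=1/3, Δ3=5, Δ4=-1/3
row 1: diag=8, rhs=-2; c'=3/8, d'=-1/4
row 2: denom=12−3·3/8=87/8; d'=(10−3·-1/4)/(87/8)=86/87
row 3: denom=8−3·8/29=208/29; d'=(28−3·86/87)/(208/29)=363/104
row 4: denom=8−1·29/208=1635/208; d'=(-32−1·363/104)/(1635/208)=-7382/1635
back: M4=-7382/1635
back: M3=363/104−29/208·-7382/1635=6736/1635
back: M2=86/87−8/29·6736/1635=-242/1635
back: M1=-1/4−3/8·-242/1635=-106/545
M: M0=0, M1=-106/545, M2=-242/1635, M3=6736/1635, M4=-7382/1635, M5=0
seg 0: a=3, c=M0/2=0, d=(M1−M0)/(6·1)=-53/1635, b=Δ0−h0·(2M0+M1)/6=-1582/1635
seg 1: a=2, c=M1/2=-53/545, d=(M2−M1)/(6·3)=38/14715, b=Δ1−h1·(2M1+M2)/6=-1741/1635
seg 2: a=-2, c=M2/2=-121/1635, d=(M3−M2)/(6·3)=1163/4905, b=Δ2−h2·(2M2+M3)/6=-2581/1635
seg 3: a=-1, c=M3/2=3368/1635, d=(M4−M3)/(6·1)=-2353/1635, b=Δ3−h3·(2M3+M4)/6=1432/327
seg 4: a=4, c=M4/2=-3691/1635, d=(M5−M4)/(6·3)=3691/14715, b=Δ4−h4·(2M4+M5)/6=2279/545
t_q=35/4 → seg 4, τ=3/4; S=4+2279/545·τ+-3691/1635·τ²+3691/14715·τ³=208311/34880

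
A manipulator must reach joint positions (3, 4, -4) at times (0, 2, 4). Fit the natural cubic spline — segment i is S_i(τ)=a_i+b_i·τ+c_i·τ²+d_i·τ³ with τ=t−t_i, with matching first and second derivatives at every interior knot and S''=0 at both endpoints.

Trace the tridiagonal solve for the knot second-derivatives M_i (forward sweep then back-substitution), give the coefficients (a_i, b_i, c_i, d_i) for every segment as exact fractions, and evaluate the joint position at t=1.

Δ: Δ0=1/2, Δ1=-4
row 1: diag=8, rhs=-27; c'=1/4, d'=-27/8
back: M1=-27/8
M: M0=0, M1=-27/8, M2=0
seg 0: a=3, c=M0/2=0, d=(M1−M0)/(6·2)=-9/32, b=Δ0−h0·(2M0+M1)/6=13/8
seg 1: a=4, c=M1/2=-27/16, d=(M2−M1)/(6·2)=9/32, b=Δ1−h1·(2M1+M2)/6=-7/4
t_q=1 → seg 0, τ=1; S=3+13/8·τ+0·τ²+-9/32·τ³=139/32

  seg 0: a=3 b=13/8 c=0 d=-9/32
  seg 1: a=4 b=-7/4 c=-27/16 d=9/32
S(1) = 139/32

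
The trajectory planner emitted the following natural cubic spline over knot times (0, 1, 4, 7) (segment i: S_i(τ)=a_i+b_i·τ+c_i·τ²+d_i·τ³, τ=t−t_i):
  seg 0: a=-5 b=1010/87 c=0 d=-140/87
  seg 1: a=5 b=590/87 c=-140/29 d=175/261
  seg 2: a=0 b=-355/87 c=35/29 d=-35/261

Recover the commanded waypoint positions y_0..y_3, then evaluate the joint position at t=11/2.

y_0 = S_0(0) = a_0 = -5
y_1 = S_1(0) = a_1 = 5
y_2 = S_2(0) = a_2 = 0
y_3 = S_2(3) = -5
t_q=11/2 is in segment 2 (τ=3/2); S_2(τ)=-895/232

y_0=-5 y_1=5 y_2=0 y_3=-5
S(11/2) = -895/232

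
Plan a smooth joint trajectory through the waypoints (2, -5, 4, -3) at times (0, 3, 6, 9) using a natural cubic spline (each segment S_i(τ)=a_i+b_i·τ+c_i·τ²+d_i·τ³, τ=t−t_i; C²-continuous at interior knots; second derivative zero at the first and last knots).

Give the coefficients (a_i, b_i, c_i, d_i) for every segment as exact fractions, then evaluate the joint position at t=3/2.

Δ: Δ0=-7/3, Δ1=3, Δ2=-7/3
row 1: diag=12, rhs=32; c'=1/4, d'=8/3
row 2: denom=12−3·1/4=45/4; d'=(-32−3·8/3)/(45/4)=-32/9
back: M2=-32/9
back: M1=8/3−1/4·-32/9=32/9
M: M0=0, M1=32/9, M2=-32/9, M3=0
seg 0: a=2, c=M0/2=0, d=(M1−M0)/(6·3)=16/81, b=Δ0−h0·(2M0+M1)/6=-37/9
seg 1: a=-5, c=M1/2=16/9, d=(M2−M1)/(6·3)=-32/81, b=Δ1−h1·(2M1+M2)/6=11/9
seg 2: a=4, c=M2/2=-16/9, d=(M3−M2)/(6·3)=16/81, b=Δ2−h2·(2M2+M3)/6=11/9
t_q=3/2 → seg 0, τ=3/2; S=2+-37/9·τ+0·τ²+16/81·τ³=-7/2

  seg 0: a=2 b=-37/9 c=0 d=16/81
  seg 1: a=-5 b=11/9 c=16/9 d=-32/81
  seg 2: a=4 b=11/9 c=-16/9 d=16/81
S(3/2) = -7/2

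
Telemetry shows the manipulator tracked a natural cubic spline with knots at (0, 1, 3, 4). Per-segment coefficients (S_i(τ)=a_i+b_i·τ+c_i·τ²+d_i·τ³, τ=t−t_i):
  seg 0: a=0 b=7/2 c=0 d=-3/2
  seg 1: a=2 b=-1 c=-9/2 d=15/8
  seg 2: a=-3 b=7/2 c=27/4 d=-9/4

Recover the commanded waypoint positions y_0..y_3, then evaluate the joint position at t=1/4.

y_0 = S_0(0) = a_0 = 0
y_1 = S_1(0) = a_1 = 2
y_2 = S_2(0) = a_2 = -3
y_3 = S_2(1) = 5
t_q=1/4 is in segment 0 (τ=1/4); S_0(τ)=109/128

y_0=0 y_1=2 y_2=-3 y_3=5
S(1/4) = 109/128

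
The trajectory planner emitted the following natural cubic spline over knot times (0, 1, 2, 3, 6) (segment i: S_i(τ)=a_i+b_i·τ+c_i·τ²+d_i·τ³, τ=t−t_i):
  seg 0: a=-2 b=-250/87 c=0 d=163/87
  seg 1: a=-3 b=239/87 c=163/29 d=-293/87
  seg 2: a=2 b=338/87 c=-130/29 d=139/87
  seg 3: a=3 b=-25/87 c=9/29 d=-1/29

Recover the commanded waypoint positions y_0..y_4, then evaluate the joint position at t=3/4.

y_0=-2 y_1=-3 y_2=2 y_3=3 y_4=4
S(3/4) = -6245/1856

y_0 = S_0(0) = a_0 = -2
y_1 = S_1(0) = a_1 = -3
y_2 = S_2(0) = a_2 = 2
y_3 = S_3(0) = a_3 = 3
y_4 = S_3(3) = 4
t_q=3/4 is in segment 0 (τ=3/4); S_0(τ)=-6245/1856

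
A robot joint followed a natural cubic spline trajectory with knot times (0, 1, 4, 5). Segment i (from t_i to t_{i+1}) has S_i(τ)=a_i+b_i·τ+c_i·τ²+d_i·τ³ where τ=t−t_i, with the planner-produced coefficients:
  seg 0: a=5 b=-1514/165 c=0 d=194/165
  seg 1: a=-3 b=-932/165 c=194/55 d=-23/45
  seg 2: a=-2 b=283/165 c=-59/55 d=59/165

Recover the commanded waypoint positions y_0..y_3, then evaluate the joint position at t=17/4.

y_0=5 y_1=-3 y_2=-2 y_3=-1
S(17/4) = -5747/3520

y_0 = S_0(0) = a_0 = 5
y_1 = S_1(0) = a_1 = -3
y_2 = S_2(0) = a_2 = -2
y_3 = S_2(1) = -1
t_q=17/4 is in segment 2 (τ=1/4); S_2(τ)=-5747/3520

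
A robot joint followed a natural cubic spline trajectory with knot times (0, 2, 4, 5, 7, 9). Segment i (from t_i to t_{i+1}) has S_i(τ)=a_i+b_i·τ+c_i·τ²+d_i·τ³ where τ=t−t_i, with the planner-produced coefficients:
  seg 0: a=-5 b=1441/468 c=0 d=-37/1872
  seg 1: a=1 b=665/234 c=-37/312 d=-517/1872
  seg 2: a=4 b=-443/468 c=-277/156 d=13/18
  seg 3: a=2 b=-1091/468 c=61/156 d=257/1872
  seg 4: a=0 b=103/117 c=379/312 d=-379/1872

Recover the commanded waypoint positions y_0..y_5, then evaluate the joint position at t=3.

y_0 = S_0(0) = a_0 = -5
y_1 = S_1(0) = a_1 = 1
y_2 = S_2(0) = a_2 = 4
y_3 = S_3(0) = a_3 = 2
y_4 = S_4(0) = a_4 = 0
y_5 = S_4(2) = 5
t_q=3 is in segment 1 (τ=1); S_1(τ)=717/208

y_0=-5 y_1=1 y_2=4 y_3=2 y_4=0 y_5=5
S(3) = 717/208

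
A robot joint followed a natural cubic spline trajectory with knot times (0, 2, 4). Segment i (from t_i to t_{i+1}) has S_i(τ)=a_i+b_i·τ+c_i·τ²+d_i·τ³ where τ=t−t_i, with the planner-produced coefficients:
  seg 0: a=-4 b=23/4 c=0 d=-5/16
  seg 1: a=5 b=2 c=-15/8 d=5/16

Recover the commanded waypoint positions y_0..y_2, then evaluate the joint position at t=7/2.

y_0=-4 y_1=5 y_2=4
S(7/2) = 619/128

y_0 = S_0(0) = a_0 = -4
y_1 = S_1(0) = a_1 = 5
y_2 = S_1(2) = 4
t_q=7/2 is in segment 1 (τ=3/2); S_1(τ)=619/128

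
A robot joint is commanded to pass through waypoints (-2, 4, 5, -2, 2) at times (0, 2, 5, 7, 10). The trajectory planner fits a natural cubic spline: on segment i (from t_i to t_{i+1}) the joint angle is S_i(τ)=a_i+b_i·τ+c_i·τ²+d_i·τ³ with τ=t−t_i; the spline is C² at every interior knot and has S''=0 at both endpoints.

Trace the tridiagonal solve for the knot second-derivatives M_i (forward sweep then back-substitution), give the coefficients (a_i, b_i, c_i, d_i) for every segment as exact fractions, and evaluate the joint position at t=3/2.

  seg 0: a=-2 b=1417/435 c=0 d=-28/435
  seg 1: a=4 b=1081/435 c=-56/145 d=-16/145
  seg 2: a=5 b=-1223/435 c=-40/29 d=1801/3480
  seg 3: a=-2 b=-1843/870 c=1001/580 d=-1001/5220
S(3/2) = 387/145

Δ: Δ0=3, Δ1=1/3, Δ2=-7/2, Δ3=4/3
row 1: diag=10, rhs=-16; c'=3/10, d'=-8/5
row 2: denom=10−3·3/10=91/10; d'=(-23−3·-8/5)/(91/10)=-2
row 3: denom=10−2·20/91=870/91; d'=(29−2·-2)/(870/91)=1001/290
back: M3=1001/290
back: M2=-2−20/91·1001/290=-80/29
back: M1=-8/5−3/10·-80/29=-112/145
M: M0=0, M1=-112/145, M2=-80/29, M3=1001/290, M4=0
seg 0: a=-2, c=M0/2=0, d=(M1−M0)/(6·2)=-28/435, b=Δ0−h0·(2M0+M1)/6=1417/435
seg 1: a=4, c=M1/2=-56/145, d=(M2−M1)/(6·3)=-16/145, b=Δ1−h1·(2M1+M2)/6=1081/435
seg 2: a=5, c=M2/2=-40/29, d=(M3−M2)/(6·2)=1801/3480, b=Δ2−h2·(2M2+M3)/6=-1223/435
seg 3: a=-2, c=M3/2=1001/580, d=(M4−M3)/(6·3)=-1001/5220, b=Δ3−h3·(2M3+M4)/6=-1843/870
t_q=3/2 → seg 0, τ=3/2; S=-2+1417/435·τ+0·τ²+-28/435·τ³=387/145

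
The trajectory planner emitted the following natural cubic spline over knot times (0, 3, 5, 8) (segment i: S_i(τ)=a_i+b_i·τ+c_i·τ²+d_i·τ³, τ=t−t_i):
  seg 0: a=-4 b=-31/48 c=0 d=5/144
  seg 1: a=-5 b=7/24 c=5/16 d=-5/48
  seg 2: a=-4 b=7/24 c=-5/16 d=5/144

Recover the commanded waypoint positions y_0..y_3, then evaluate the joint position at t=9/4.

y_0 = S_0(0) = a_0 = -4
y_1 = S_1(0) = a_1 = -5
y_2 = S_2(0) = a_2 = -4
y_3 = S_2(3) = -5
t_q=9/4 is in segment 0 (τ=9/4); S_0(τ)=-5179/1024

y_0=-4 y_1=-5 y_2=-4 y_3=-5
S(9/4) = -5179/1024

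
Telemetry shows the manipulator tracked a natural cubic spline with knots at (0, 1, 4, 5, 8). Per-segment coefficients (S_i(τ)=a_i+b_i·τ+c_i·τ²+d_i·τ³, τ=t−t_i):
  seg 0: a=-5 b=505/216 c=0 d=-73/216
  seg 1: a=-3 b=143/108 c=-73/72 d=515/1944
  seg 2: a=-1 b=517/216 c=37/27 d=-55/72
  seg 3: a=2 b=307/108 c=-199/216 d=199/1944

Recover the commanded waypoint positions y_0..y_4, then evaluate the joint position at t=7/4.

y_0=-5 y_1=-3 y_2=-1 y_3=2 y_4=5
S(7/4) = -3787/1536

y_0 = S_0(0) = a_0 = -5
y_1 = S_1(0) = a_1 = -3
y_2 = S_2(0) = a_2 = -1
y_3 = S_3(0) = a_3 = 2
y_4 = S_3(3) = 5
t_q=7/4 is in segment 1 (τ=3/4); S_1(τ)=-3787/1536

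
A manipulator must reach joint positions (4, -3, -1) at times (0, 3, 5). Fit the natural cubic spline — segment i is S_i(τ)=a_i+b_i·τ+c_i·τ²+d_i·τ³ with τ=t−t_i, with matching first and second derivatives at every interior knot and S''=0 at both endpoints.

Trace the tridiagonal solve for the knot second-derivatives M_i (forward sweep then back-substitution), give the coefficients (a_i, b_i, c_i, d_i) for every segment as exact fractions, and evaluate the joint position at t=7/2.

  seg 0: a=4 b=-10/3 c=0 d=1/9
  seg 1: a=-3 b=-1/3 c=1 d=-1/6
S(7/2) = -47/16

Δ: Δ0=-7/3, Δ1=1
row 1: diag=10, rhs=20; c'=1/5, d'=2
back: M1=2
M: M0=0, M1=2, M2=0
seg 0: a=4, c=M0/2=0, d=(M1−M0)/(6·3)=1/9, b=Δ0−h0·(2M0+M1)/6=-10/3
seg 1: a=-3, c=M1/2=1, d=(M2−M1)/(6·2)=-1/6, b=Δ1−h1·(2M1+M2)/6=-1/3
t_q=7/2 → seg 1, τ=1/2; S=-3+-1/3·τ+1·τ²+-1/6·τ³=-47/16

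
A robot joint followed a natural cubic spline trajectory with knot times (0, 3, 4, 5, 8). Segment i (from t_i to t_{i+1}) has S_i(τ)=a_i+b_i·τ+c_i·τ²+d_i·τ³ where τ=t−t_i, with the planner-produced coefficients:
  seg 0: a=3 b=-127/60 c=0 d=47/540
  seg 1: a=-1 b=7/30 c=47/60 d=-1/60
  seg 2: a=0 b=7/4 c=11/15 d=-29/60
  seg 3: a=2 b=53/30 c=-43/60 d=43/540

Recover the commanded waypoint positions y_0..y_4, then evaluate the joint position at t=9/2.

y_0 = S_0(0) = a_0 = 3
y_1 = S_1(0) = a_1 = -1
y_2 = S_2(0) = a_2 = 0
y_3 = S_3(0) = a_3 = 2
y_4 = S_3(3) = 3
t_q=9/2 is in segment 2 (τ=1/2); S_2(τ)=479/480

y_0=3 y_1=-1 y_2=0 y_3=2 y_4=3
S(9/2) = 479/480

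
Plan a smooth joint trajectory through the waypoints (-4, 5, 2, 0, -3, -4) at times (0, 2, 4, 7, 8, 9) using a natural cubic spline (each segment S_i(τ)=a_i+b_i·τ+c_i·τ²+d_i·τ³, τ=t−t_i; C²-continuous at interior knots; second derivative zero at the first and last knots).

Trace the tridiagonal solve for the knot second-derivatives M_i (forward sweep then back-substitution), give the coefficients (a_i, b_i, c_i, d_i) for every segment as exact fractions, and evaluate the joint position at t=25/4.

  seg 0: a=-4 b=875/141 c=0 d=-481/1128
  seg 1: a=5 b=307/282 c=-481/188 d=713/1128
  seg 2: a=2 b=-220/141 c=58/47 d=-44/141
  seg 3: a=0 b=-364/141 c=-74/47 d=163/141
  seg 4: a=-3 b=-319/141 c=89/47 d=-89/141
S(25/4) = 889/752

Δ: Δ0=9/2, Δ1=-3/2, Δ2=-2/3, Δ3=-3, Δ4=-1
row 1: diag=8, rhs=-36; c'=1/4, d'=-9/2
row 2: denom=10−2·1/4=19/2; d'=(5−2·-9/2)/(19/2)=28/19
row 3: denom=8−3·6/19=134/19; d'=(-14−3·28/19)/(134/19)=-175/67
row 4: denom=4−1·19/134=517/134; d'=(12−1·-175/67)/(517/134)=178/47
back: M4=178/47
back: M3=-175/67−19/134·178/47=-148/47
back: M2=28/19−6/19·-148/47=116/47
back: M1=-9/2−1/4·116/47=-481/94
M: M0=0, M1=-481/94, M2=116/47, M3=-148/47, M4=178/47, M5=0
seg 0: a=-4, c=M0/2=0, d=(M1−M0)/(6·2)=-481/1128, b=Δ0−h0·(2M0+M1)/6=875/141
seg 1: a=5, c=M1/2=-481/188, d=(M2−M1)/(6·2)=713/1128, b=Δ1−h1·(2M1+M2)/6=307/282
seg 2: a=2, c=M2/2=58/47, d=(M3−M2)/(6·3)=-44/141, b=Δ2−h2·(2M2+M3)/6=-220/141
seg 3: a=0, c=M3/2=-74/47, d=(M4−M3)/(6·1)=163/141, b=Δ3−h3·(2M3+M4)/6=-364/141
seg 4: a=-3, c=M4/2=89/47, d=(M5−M4)/(6·1)=-89/141, b=Δ4−h4·(2M4+M5)/6=-319/141
t_q=25/4 → seg 2, τ=9/4; S=2+-220/141·τ+58/47·τ²+-44/141·τ³=889/752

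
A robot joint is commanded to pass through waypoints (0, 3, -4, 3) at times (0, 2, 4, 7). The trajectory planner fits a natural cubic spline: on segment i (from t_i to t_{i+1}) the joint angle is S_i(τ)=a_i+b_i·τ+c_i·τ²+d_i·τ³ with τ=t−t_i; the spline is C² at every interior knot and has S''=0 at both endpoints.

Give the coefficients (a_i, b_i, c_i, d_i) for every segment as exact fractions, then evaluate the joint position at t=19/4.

  seg 0: a=0 b=178/57 c=0 d=-185/456
  seg 1: a=3 b=-199/114 c=-185/76 d=355/456
  seg 2: a=-4 b=-122/57 c=85/38 d=-85/342
S(19/4) = -10827/2432

Δ: Δ0=3/2, Δ1=-7/2, Δ2=7/3
row 1: diag=8, rhs=-30; c'=1/4, d'=-15/4
row 2: denom=10−2·1/4=19/2; d'=(35−2·-15/4)/(19/2)=85/19
back: M2=85/19
back: M1=-15/4−1/4·85/19=-185/38
M: M0=0, M1=-185/38, M2=85/19, M3=0
seg 0: a=0, c=M0/2=0, d=(M1−M0)/(6·2)=-185/456, b=Δ0−h0·(2M0+M1)/6=178/57
seg 1: a=3, c=M1/2=-185/76, d=(M2−M1)/(6·2)=355/456, b=Δ1−h1·(2M1+M2)/6=-199/114
seg 2: a=-4, c=M2/2=85/38, d=(M3−M2)/(6·3)=-85/342, b=Δ2−h2·(2M2+M3)/6=-122/57
t_q=19/4 → seg 2, τ=3/4; S=-4+-122/57·τ+85/38·τ²+-85/342·τ³=-10827/2432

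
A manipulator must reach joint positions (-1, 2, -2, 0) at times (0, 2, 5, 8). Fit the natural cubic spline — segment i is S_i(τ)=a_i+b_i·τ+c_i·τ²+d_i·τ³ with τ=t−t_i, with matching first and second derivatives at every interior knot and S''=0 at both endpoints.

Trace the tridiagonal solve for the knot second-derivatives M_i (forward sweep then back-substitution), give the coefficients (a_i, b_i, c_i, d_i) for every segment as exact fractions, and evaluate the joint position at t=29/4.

  seg 0: a=-1 b=493/222 c=0 d=-20/111
  seg 1: a=2 b=13/222 c=-40/37 d=137/666
  seg 2: a=-2 b=-97/111 c=57/74 d=-19/222
S(29/4) = -4933/4736

Δ: Δ0=3/2, Δ1=-4/3, Δ2=2/3
row 1: diag=10, rhs=-17; c'=3/10, d'=-17/10
row 2: denom=12−3·3/10=111/10; d'=(12−3·-17/10)/(111/10)=57/37
back: M2=57/37
back: M1=-17/10−3/10·57/37=-80/37
M: M0=0, M1=-80/37, M2=57/37, M3=0
seg 0: a=-1, c=M0/2=0, d=(M1−M0)/(6·2)=-20/111, b=Δ0−h0·(2M0+M1)/6=493/222
seg 1: a=2, c=M1/2=-40/37, d=(M2−M1)/(6·3)=137/666, b=Δ1−h1·(2M1+M2)/6=13/222
seg 2: a=-2, c=M2/2=57/74, d=(M3−M2)/(6·3)=-19/222, b=Δ2−h2·(2M2+M3)/6=-97/111
t_q=29/4 → seg 2, τ=9/4; S=-2+-97/111·τ+57/74·τ²+-19/222·τ³=-4933/4736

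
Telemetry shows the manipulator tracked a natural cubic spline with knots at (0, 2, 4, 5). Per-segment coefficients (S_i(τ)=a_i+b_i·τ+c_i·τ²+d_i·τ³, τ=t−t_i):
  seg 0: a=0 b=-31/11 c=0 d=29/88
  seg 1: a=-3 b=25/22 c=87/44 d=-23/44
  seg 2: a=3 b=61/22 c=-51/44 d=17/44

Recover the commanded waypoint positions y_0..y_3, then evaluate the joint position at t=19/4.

y_0=0 y_1=-3 y_2=3 y_3=5
S(19/4) = 12927/2816

y_0 = S_0(0) = a_0 = 0
y_1 = S_1(0) = a_1 = -3
y_2 = S_2(0) = a_2 = 3
y_3 = S_2(1) = 5
t_q=19/4 is in segment 2 (τ=3/4); S_2(τ)=12927/2816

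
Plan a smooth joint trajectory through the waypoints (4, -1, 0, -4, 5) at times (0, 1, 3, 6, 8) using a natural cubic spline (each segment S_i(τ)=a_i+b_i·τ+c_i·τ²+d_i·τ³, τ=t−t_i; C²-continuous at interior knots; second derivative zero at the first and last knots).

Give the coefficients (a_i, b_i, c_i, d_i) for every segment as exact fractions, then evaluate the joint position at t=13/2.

  seg 0: a=4 b=-18613/3036 c=0 d=3433/3036
  seg 1: a=-1 b=-4157/1518 c=3433/1012 d=-5383/6072
  seg 2: a=0 b=146/759 c=-975/506 d=2153/4554
  seg 3: a=-4 b=2119/1518 c=589/253 d=-589/1518
S(13/2) = -11207/4048

Δ: Δ0=-5, Δ1=1/2, Δ2=-4/3, Δ3=9/2
row 1: diag=6, rhs=33; c'=1/3, d'=11/2
row 2: denom=10−2·1/3=28/3; d'=(-11−2·11/2)/(28/3)=-33/14
row 3: denom=10−3·9/28=253/28; d'=(35−3·-33/14)/(253/28)=1178/253
back: M3=1178/253
back: M2=-33/14−9/28·1178/253=-975/253
back: M1=11/2−1/3·-975/253=3433/506
M: M0=0, M1=3433/506, M2=-975/253, M3=1178/253, M4=0
seg 0: a=4, c=M0/2=0, d=(M1−M0)/(6·1)=3433/3036, b=Δ0−h0·(2M0+M1)/6=-18613/3036
seg 1: a=-1, c=M1/2=3433/1012, d=(M2−M1)/(6·2)=-5383/6072, b=Δ1−h1·(2M1+M2)/6=-4157/1518
seg 2: a=0, c=M2/2=-975/506, d=(M3−M2)/(6·3)=2153/4554, b=Δ2−h2·(2M2+M3)/6=146/759
seg 3: a=-4, c=M3/2=589/253, d=(M4−M3)/(6·2)=-589/1518, b=Δ3−h3·(2M3+M4)/6=2119/1518
t_q=13/2 → seg 3, τ=1/2; S=-4+2119/1518·τ+589/253·τ²+-589/1518·τ³=-11207/4048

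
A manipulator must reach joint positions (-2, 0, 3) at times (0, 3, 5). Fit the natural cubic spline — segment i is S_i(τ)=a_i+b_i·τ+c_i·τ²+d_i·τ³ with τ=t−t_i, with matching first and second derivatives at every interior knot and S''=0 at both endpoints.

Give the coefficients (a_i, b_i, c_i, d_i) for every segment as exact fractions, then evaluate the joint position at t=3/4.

Δ: Δ0=2/3, Δ1=3/2
row 1: diag=10, rhs=5; c'=1/5, d'=1/2
back: M1=1/2
M: M0=0, M1=1/2, M2=0
seg 0: a=-2, c=M0/2=0, d=(M1−M0)/(6·3)=1/36, b=Δ0−h0·(2M0+M1)/6=5/12
seg 1: a=0, c=M1/2=1/4, d=(M2−M1)/(6·2)=-1/24, b=Δ1−h1·(2M1+M2)/6=7/6
t_q=3/4 → seg 0, τ=3/4; S=-2+5/12·τ+0·τ²+1/36·τ³=-429/256

  seg 0: a=-2 b=5/12 c=0 d=1/36
  seg 1: a=0 b=7/6 c=1/4 d=-1/24
S(3/4) = -429/256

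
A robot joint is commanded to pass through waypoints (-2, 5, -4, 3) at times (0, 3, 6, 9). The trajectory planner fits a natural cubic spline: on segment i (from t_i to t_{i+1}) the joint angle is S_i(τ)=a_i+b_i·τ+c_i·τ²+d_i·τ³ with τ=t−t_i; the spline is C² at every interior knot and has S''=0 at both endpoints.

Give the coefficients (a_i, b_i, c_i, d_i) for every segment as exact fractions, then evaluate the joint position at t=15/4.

  seg 0: a=-2 b=37/9 c=0 d=-16/81
  seg 1: a=5 b=-11/9 c=-16/9 d=32/81
  seg 2: a=-4 b=-11/9 c=16/9 d=-16/81
S(15/4) = 13/4

Δ: Δ0=7/3, Δ1=-3, Δ2=7/3
row 1: diag=12, rhs=-32; c'=1/4, d'=-8/3
row 2: denom=12−3·1/4=45/4; d'=(32−3·-8/3)/(45/4)=32/9
back: M2=32/9
back: M1=-8/3−1/4·32/9=-32/9
M: M0=0, M1=-32/9, M2=32/9, M3=0
seg 0: a=-2, c=M0/2=0, d=(M1−M0)/(6·3)=-16/81, b=Δ0−h0·(2M0+M1)/6=37/9
seg 1: a=5, c=M1/2=-16/9, d=(M2−M1)/(6·3)=32/81, b=Δ1−h1·(2M1+M2)/6=-11/9
seg 2: a=-4, c=M2/2=16/9, d=(M3−M2)/(6·3)=-16/81, b=Δ2−h2·(2M2+M3)/6=-11/9
t_q=15/4 → seg 1, τ=3/4; S=5+-11/9·τ+-16/9·τ²+32/81·τ³=13/4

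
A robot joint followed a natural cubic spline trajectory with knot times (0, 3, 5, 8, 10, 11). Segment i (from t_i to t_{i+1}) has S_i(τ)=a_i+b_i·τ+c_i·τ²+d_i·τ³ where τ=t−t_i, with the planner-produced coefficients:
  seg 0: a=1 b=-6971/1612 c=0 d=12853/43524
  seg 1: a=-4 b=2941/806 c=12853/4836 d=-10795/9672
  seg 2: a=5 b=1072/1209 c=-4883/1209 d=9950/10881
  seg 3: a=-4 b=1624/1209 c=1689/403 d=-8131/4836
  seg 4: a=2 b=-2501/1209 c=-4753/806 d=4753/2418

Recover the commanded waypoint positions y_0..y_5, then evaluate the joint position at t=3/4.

y_0=1 y_1=-4 y_2=5 y_3=-4 y_4=2 y_5=-4
S(3/4) = -218587/103168

y_0 = S_0(0) = a_0 = 1
y_1 = S_1(0) = a_1 = -4
y_2 = S_2(0) = a_2 = 5
y_3 = S_3(0) = a_3 = -4
y_4 = S_4(0) = a_4 = 2
y_5 = S_4(1) = -4
t_q=3/4 is in segment 0 (τ=3/4); S_0(τ)=-218587/103168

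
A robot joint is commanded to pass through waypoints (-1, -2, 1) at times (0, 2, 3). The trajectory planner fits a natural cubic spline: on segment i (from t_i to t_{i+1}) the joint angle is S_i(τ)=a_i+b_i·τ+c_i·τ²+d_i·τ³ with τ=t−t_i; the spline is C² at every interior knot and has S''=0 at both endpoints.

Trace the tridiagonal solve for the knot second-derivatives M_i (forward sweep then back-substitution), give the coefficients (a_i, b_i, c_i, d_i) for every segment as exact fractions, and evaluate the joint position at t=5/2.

Δ: Δ0=-1/2, Δ1=3
row 1: diag=6, rhs=21; c'=1/6, d'=7/2
back: M1=7/2
M: M0=0, M1=7/2, M2=0
seg 0: a=-1, c=M0/2=0, d=(M1−M0)/(6·2)=7/24, b=Δ0−h0·(2M0+M1)/6=-5/3
seg 1: a=-2, c=M1/2=7/4, d=(M2−M1)/(6·1)=-7/12, b=Δ1−h1·(2M1+M2)/6=11/6
t_q=5/2 → seg 1, τ=1/2; S=-2+11/6·τ+7/4·τ²+-7/12·τ³=-23/32

  seg 0: a=-1 b=-5/3 c=0 d=7/24
  seg 1: a=-2 b=11/6 c=7/4 d=-7/12
S(5/2) = -23/32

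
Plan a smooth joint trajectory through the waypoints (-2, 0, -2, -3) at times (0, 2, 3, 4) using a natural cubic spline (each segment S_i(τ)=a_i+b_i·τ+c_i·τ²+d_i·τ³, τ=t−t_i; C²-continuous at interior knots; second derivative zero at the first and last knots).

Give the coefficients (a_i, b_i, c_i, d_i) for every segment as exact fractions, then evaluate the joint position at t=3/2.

  seg 0: a=-2 b=49/23 c=0 d=-13/46
  seg 1: a=0 b=-29/23 c=-39/23 d=22/23
  seg 2: a=-2 b=-41/23 c=27/23 d=-9/23
S(3/2) = 89/368

Δ: Δ0=1, Δ1=-2, Δ2=-1
row 1: diag=6, rhs=-18; c'=1/6, d'=-3
row 2: denom=4−1·1/6=23/6; d'=(6−1·-3)/(23/6)=54/23
back: M2=54/23
back: M1=-3−1/6·54/23=-78/23
M: M0=0, M1=-78/23, M2=54/23, M3=0
seg 0: a=-2, c=M0/2=0, d=(M1−M0)/(6·2)=-13/46, b=Δ0−h0·(2M0+M1)/6=49/23
seg 1: a=0, c=M1/2=-39/23, d=(M2−M1)/(6·1)=22/23, b=Δ1−h1·(2M1+M2)/6=-29/23
seg 2: a=-2, c=M2/2=27/23, d=(M3−M2)/(6·1)=-9/23, b=Δ2−h2·(2M2+M3)/6=-41/23
t_q=3/2 → seg 0, τ=3/2; S=-2+49/23·τ+0·τ²+-13/46·τ³=89/368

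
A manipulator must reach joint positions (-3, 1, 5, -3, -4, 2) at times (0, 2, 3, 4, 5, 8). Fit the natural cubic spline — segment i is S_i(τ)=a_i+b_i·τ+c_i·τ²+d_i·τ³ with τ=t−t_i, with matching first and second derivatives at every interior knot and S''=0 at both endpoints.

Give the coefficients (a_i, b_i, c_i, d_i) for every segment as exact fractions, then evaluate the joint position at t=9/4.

Δ: Δ0=2, Δ1=4, Δ2=-8, Δ3=-1, Δ4=2
row 1: diag=6, rhs=12; c'=1/6, d'=2
row 2: denom=4−1·1/6=23/6; d'=(-72−1·2)/(23/6)=-444/23
row 3: denom=4−1·6/23=86/23; d'=(42−1·-444/23)/(86/23)=705/43
row 4: denom=8−1·23/86=665/86; d'=(18−1·705/43)/(665/86)=138/665
back: M4=138/665
back: M3=705/43−23/86·138/665=10866/665
back: M2=-444/23−6/23·10866/665=-15672/665
back: M1=2−1/6·-15672/665=3942/665
M: M0=0, M1=3942/665, M2=-15672/665, M3=10866/665, M4=138/665, M5=0
seg 0: a=-3, c=M0/2=0, d=(M1−M0)/(6·2)=657/1330, b=Δ0−h0·(2M0+M1)/6=16/665
seg 1: a=1, c=M1/2=1971/665, d=(M2−M1)/(6·1)=-467/95, b=Δ1−h1·(2M1+M2)/6=3958/665
seg 2: a=5, c=M2/2=-7836/665, d=(M3−M2)/(6·1)=4423/665, b=Δ2−h2·(2M2+M3)/6=-1907/665
seg 3: a=-3, c=M3/2=5433/665, d=(M4−M3)/(6·1)=-1788/665, b=Δ3−h3·(2M3+M4)/6=-862/133
seg 4: a=-4, c=M4/2=69/665, d=(M5−M4)/(6·3)=-23/1995, b=Δ4−h4·(2M4+M5)/6=1192/665
t_q=9/4 → seg 1, τ=1/4; S=1+3958/665·τ+1971/665·τ²+-467/95·τ³=110503/42560

  seg 0: a=-3 b=16/665 c=0 d=657/1330
  seg 1: a=1 b=3958/665 c=1971/665 d=-467/95
  seg 2: a=5 b=-1907/665 c=-7836/665 d=4423/665
  seg 3: a=-3 b=-862/133 c=5433/665 d=-1788/665
  seg 4: a=-4 b=1192/665 c=69/665 d=-23/1995
S(9/4) = 110503/42560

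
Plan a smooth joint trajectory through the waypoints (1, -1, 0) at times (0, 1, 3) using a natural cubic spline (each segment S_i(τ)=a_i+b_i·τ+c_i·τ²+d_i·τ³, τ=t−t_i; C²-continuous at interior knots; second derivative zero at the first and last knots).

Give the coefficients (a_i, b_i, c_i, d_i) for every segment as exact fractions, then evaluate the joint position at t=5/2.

  seg 0: a=1 b=-29/12 c=0 d=5/12
  seg 1: a=-1 b=-7/6 c=5/4 d=-5/24
S(5/2) = -41/64

Δ: Δ0=-2, Δ1=1/2
row 1: diag=6, rhs=15; c'=1/3, d'=5/2
back: M1=5/2
M: M0=0, M1=5/2, M2=0
seg 0: a=1, c=M0/2=0, d=(M1−M0)/(6·1)=5/12, b=Δ0−h0·(2M0+M1)/6=-29/12
seg 1: a=-1, c=M1/2=5/4, d=(M2−M1)/(6·2)=-5/24, b=Δ1−h1·(2M1+M2)/6=-7/6
t_q=5/2 → seg 1, τ=3/2; S=-1+-7/6·τ+5/4·τ²+-5/24·τ³=-41/64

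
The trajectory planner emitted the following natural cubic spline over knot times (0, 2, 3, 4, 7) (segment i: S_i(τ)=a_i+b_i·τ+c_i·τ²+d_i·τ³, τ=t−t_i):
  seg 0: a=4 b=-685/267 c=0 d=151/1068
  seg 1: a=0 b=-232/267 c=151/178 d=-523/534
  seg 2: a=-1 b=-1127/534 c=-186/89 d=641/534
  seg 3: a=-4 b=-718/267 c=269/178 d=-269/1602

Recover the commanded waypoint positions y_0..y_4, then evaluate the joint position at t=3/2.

y_0 = S_0(0) = a_0 = 4
y_1 = S_1(0) = a_1 = 0
y_2 = S_2(0) = a_2 = -1
y_3 = S_3(0) = a_3 = -4
y_4 = S_3(3) = -3
t_q=3/2 is in segment 0 (τ=3/2); S_0(τ)=1791/2848

y_0=4 y_1=0 y_2=-1 y_3=-4 y_4=-3
S(3/2) = 1791/2848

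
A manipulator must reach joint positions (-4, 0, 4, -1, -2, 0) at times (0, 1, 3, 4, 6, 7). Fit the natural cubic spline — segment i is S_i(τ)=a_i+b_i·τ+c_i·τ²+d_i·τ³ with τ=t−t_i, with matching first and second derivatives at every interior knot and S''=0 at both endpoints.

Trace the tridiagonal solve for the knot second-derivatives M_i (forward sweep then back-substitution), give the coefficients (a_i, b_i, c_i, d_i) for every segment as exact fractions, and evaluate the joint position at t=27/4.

Δ: Δ0=4, Δ1=2, Δ2=-5, Δ3=-1/2, Δ4=2
row 1: diag=6, rhs=-12; c'=1/3, d'=-2
row 2: denom=6−2·1/3=16/3; d'=(-42−2·-2)/(16/3)=-57/8
row 3: denom=6−1·3/16=93/16; d'=(27−1·-57/8)/(93/16)=182/31
row 4: denom=6−2·32/93=494/93; d'=(15−2·182/31)/(494/93)=303/494
back: M4=303/494
back: M3=182/31−32/93·303/494=1398/247
back: M2=-57/8−3/16·1398/247=-2022/247
back: M1=-2−1/3·-2022/247=180/247
M: M0=0, M1=180/247, M2=-2022/247, M3=1398/247, M4=303/494, M5=0
seg 0: a=-4, c=M0/2=0, d=(M1−M0)/(6·1)=30/247, b=Δ0−h0·(2M0+M1)/6=958/247
seg 1: a=0, c=M1/2=90/247, d=(M2−M1)/(6·2)=-367/494, b=Δ1−h1·(2M1+M2)/6=1048/247
seg 2: a=4, c=M2/2=-1011/247, d=(M3−M2)/(6·1)=30/13, b=Δ2−h2·(2M2+M3)/6=-794/247
seg 3: a=-1, c=M3/2=699/247, d=(M4−M3)/(6·2)=-831/1976, b=Δ3−h3·(2M3+M4)/6=-1106/247
seg 4: a=-2, c=M4/2=303/988, d=(M5−M4)/(6·1)=-101/988, b=Δ4−h4·(2M4+M5)/6=887/494
t_q=27/4 → seg 4, τ=3/4; S=-2+887/494·τ+303/988·τ²+-101/988·τ³=-33131/63232

  seg 0: a=-4 b=958/247 c=0 d=30/247
  seg 1: a=0 b=1048/247 c=90/247 d=-367/494
  seg 2: a=4 b=-794/247 c=-1011/247 d=30/13
  seg 3: a=-1 b=-1106/247 c=699/247 d=-831/1976
  seg 4: a=-2 b=887/494 c=303/988 d=-101/988
S(27/4) = -33131/63232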